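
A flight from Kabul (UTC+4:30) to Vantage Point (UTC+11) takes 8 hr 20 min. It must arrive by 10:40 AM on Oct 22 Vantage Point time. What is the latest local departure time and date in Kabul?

Target arrival in UTC: 10:40 AM − 11:00 = 11:40 PM on Oct 21.
Subtract 8 hours 20 minutes → departure 3:20 PM UTC on Oct 21.
Kabul is UTC+4:30: 3:20 PM + 4:30 = 7:50 PM on Oct 21.

7:50 PM on October 21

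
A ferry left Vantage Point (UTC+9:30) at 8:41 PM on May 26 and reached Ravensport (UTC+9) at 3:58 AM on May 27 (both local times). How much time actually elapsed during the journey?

7 hours 47 minutes

Departure in UTC: 8:41 PM − 9:30 = 11:11 AM on May 26.
Arrival in UTC: 3:58 AM − 9:00 = 6:58 PM on May 26.
Elapsed = 6:58 PM − 11:11 AM = 7 hours 47 minutes.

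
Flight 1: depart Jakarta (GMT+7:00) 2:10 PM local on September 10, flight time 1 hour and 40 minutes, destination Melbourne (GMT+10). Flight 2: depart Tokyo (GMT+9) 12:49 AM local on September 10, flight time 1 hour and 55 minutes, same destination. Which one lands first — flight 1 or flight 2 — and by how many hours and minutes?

Flight 1 in UTC: 2:10 PM − 7:00 = 7:10 AM on Sep 10.
+1 hour and 40 minutes → arrive 8:50 AM UTC on Sep 10.
Flight 2 in UTC: 12:49 AM − 9:00 = 3:49 PM on Sep 9.
+1 hour 55 minutes → arrive 5:44 PM UTC on Sep 9.
Flight 2 lands earlier by 15 hours 6 minutes.

the second, by 15 hours 6 minutes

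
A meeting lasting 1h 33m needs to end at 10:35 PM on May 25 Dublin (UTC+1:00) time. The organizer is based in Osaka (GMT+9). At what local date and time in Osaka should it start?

5:02 AM on May 26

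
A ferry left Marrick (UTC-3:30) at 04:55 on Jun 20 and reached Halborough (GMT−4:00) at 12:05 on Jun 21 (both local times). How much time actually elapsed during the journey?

Departure in UTC: 04:55 + 3:30 = 08:25 on Jun 20.
Arrival in UTC: 12:05 + 4:00 = 16:05 on Jun 21.
Elapsed = 16:05 − 08:25 (+1 day) = 31 hours 40 minutes.

31 hours 40 minutes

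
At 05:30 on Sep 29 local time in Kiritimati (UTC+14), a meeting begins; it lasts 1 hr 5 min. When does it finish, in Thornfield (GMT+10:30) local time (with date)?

Convert start to UTC: 05:30 − 14:00 = 15:30 UTC on Sep 28.
Add 1 hour and 5 minutes duration → 16:35 UTC.
Thornfield is UTC+10:30, so local end time = 16:35 + 10:30 = 03:05 on Sep 29.

03:05 on Sep 29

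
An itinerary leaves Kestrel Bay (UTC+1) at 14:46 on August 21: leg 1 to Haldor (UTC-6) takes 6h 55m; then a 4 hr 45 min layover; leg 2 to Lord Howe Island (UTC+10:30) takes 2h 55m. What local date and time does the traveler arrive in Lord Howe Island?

14:51 on August 22

Convert departure to UTC: 14:46 − 1:00 = 13:46 UTC on Aug 21.
Add 6 hours 55 minutes leg 1 → 20:41 UTC.
Add 4 hours 45 minutes layover in Haldor → 01:26 UTC (Aug 22).
Add 2 hours and 55 minutes leg 2 → 04:21 UTC.
Lord Howe Island is UTC+10:30, so local arrival = 04:21 + 10:30 = 14:51 on Aug 22.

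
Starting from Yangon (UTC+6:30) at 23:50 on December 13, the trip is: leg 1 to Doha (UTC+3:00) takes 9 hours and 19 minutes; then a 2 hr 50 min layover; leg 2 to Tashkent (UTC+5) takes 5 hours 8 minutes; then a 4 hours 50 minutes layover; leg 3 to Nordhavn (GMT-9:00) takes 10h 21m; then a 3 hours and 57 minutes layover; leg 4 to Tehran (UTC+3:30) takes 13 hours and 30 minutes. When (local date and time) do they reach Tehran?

22:45 on December 15

Convert departure to UTC: 23:50 − 6:30 = 17:20 UTC on Dec 13.
Add 9 hours and 19 minutes leg 1 → 02:39 UTC (Dec 14).
Add 2 hours 50 minutes layover in Doha → 05:29 UTC.
Add 5 hours 8 minutes leg 2 → 10:37 UTC.
Add 4 hours 50 minutes layover in Tashkent → 15:27 UTC.
Add 10 hours and 21 minutes leg 3 → 01:48 UTC (Dec 15).
Add 3 hours and 57 minutes layover in Nordhavn → 05:45 UTC.
Add 13 hours and 30 minutes leg 4 → 19:15 UTC.
Tehran is UTC+3:30, so local arrival = 19:15 + 3:30 = 22:45 on Dec 15.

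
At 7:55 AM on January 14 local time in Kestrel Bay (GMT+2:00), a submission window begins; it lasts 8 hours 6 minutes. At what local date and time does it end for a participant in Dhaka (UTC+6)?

8:01 PM on January 14

Convert start to UTC: 7:55 AM − 2:00 = 5:55 AM UTC on Jan 14.
Add 8 hours 6 minutes duration → 2:01 PM UTC.
Dhaka is UTC+6:00, so local end time = 2:01 PM + 6:00 = 8:01 PM on Jan 14.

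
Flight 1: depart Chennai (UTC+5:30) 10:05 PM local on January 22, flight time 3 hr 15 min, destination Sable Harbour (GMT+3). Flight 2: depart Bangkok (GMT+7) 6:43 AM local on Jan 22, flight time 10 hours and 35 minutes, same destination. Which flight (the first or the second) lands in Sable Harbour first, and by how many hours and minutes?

Flight 1 in UTC: 10:05 PM − 5:30 = 4:35 PM on Jan 22.
+3 hours and 15 minutes → arrive 7:50 PM UTC on Jan 22.
Flight 2 in UTC: 6:43 AM − 7:00 = 11:43 PM on Jan 21.
+10 hours and 35 minutes → arrive 10:18 AM UTC on Jan 22.
Flight 2 lands earlier by 9 hours 32 minutes.

the second, by 9 hours 32 minutes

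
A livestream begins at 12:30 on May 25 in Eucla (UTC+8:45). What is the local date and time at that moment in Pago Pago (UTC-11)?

Pago Pago is 19:45 behind Eucla.
Shift by the zone difference: 12:30 − 19:45 = 16:45 on May 24 in Pago Pago.

16:45 on May 24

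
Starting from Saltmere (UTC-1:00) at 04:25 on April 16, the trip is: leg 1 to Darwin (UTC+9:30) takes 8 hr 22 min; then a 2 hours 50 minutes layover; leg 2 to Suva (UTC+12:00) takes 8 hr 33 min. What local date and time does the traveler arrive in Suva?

Convert departure to UTC: 04:25 + 1:00 = 05:25 UTC on Apr 16.
Add 8 hours 22 minutes leg 1 → 13:47 UTC.
Add 2 hours 50 minutes layover in Darwin → 16:37 UTC.
Add 8 hours and 33 minutes leg 2 → 01:10 UTC (Apr 17).
Suva is UTC+12:00, so local arrival = 01:10 + 12:00 = 13:10 on Apr 17.

13:10 on April 17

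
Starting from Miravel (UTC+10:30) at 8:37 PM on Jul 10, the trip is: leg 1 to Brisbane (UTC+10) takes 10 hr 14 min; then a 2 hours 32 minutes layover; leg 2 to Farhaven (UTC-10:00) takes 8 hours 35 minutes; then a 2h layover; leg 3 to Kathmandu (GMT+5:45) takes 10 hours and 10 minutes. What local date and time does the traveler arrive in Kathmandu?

1:23 AM on Jul 12

Convert departure to UTC: 8:37 PM − 10:30 = 10:07 AM UTC on Jul 10.
Add 10 hours 14 minutes leg 1 → 8:21 PM UTC.
Add 2 hours 32 minutes layover in Brisbane → 10:53 PM UTC.
Add 8 hours 35 minutes leg 2 → 7:28 AM UTC (Jul 11).
Add 2 hours layover in Farhaven → 9:28 AM UTC.
Add 10 hours and 10 minutes leg 3 → 7:38 PM UTC.
Kathmandu is UTC+5:45, so local arrival = 7:38 PM + 5:45 = 1:23 AM on Jul 12.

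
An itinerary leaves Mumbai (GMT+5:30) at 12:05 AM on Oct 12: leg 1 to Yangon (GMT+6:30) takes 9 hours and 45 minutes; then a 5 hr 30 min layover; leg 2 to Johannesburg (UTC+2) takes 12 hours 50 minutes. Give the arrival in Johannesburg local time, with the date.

Convert departure to UTC: 12:05 AM − 5:30 = 6:35 PM UTC on Oct 11.
Add 9 hours 45 minutes leg 1 → 4:20 AM UTC (Oct 12).
Add 5 hours 30 minutes layover in Yangon → 9:50 AM UTC.
Add 12 hours 50 minutes leg 2 → 10:40 PM UTC.
Johannesburg is UTC+2:00, so local arrival = 10:40 PM + 2:00 = 12:40 AM on Oct 13.

12:40 AM on October 13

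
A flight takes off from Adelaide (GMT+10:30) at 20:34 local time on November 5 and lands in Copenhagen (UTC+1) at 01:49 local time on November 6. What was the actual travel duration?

14 hours 45 minutes

Departure in UTC: 20:34 − 10:30 = 10:04 on Nov 5.
Arrival in UTC: 01:49 − 1:00 = 00:49 on Nov 6.
Elapsed = 00:49 − 10:04 (+1 day) = 14 hours 45 minutes.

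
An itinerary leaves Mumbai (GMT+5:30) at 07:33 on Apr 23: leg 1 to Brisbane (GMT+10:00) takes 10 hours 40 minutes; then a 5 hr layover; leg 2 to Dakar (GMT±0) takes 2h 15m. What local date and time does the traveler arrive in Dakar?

19:58 on April 23

Convert departure to UTC: 07:33 − 5:30 = 02:03 UTC on Apr 23.
Add 10 hours 40 minutes leg 1 → 12:43 UTC.
Add 5 hours layover in Brisbane → 17:43 UTC.
Add 2 hours 15 minutes leg 2 → 19:58 UTC.
Dakar is UTC+0, so local arrival is the same: 19:58 on Apr 23.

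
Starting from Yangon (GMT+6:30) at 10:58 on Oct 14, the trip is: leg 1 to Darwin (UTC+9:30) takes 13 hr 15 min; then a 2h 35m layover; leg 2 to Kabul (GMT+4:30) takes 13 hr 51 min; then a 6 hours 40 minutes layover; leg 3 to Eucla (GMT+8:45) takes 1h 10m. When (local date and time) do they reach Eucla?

Convert departure to UTC: 10:58 − 6:30 = 04:28 UTC on Oct 14.
Add 13 hours and 15 minutes leg 1 → 17:43 UTC.
Add 2 hours 35 minutes layover in Darwin → 20:18 UTC.
Add 13 hours and 51 minutes leg 2 → 10:09 UTC (Oct 15).
Add 6 hours 40 minutes layover in Kabul → 16:49 UTC.
Add 1 hour 10 minutes leg 3 → 17:59 UTC.
Eucla is UTC+8:45, so local arrival = 17:59 + 8:45 = 02:44 on Oct 16.

02:44 on October 16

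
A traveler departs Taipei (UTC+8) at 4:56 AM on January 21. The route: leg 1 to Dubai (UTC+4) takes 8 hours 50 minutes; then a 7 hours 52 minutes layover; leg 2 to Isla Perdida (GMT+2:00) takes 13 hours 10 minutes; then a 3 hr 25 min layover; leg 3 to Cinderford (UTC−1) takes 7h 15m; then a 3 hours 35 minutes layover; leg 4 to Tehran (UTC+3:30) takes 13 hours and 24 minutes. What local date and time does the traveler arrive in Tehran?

9:57 AM on January 23

Convert departure to UTC: 4:56 AM − 8:00 = 8:56 PM UTC on Jan 20.
Add 8 hours 50 minutes leg 1 → 5:46 AM UTC (Jan 21).
Add 7 hours 52 minutes layover in Dubai → 1:38 PM UTC.
Add 13 hours 10 minutes leg 2 → 2:48 AM UTC (Jan 22).
Add 3 hours 25 minutes layover in Isla Perdida → 6:13 AM UTC.
Add 7 hours and 15 minutes leg 3 → 1:28 PM UTC.
Add 3 hours and 35 minutes layover in Cinderford → 5:03 PM UTC.
Add 13 hours 24 minutes leg 4 → 6:27 AM UTC (Jan 23).
Tehran is UTC+3:30, so local arrival = 6:27 AM + 3:30 = 9:57 AM on Jan 23.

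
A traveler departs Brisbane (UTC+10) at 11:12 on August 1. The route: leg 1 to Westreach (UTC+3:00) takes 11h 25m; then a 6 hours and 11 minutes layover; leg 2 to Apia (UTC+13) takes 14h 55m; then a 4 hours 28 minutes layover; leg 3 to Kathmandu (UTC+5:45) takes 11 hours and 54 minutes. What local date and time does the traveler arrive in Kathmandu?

07:50 on Aug 3

Convert departure to UTC: 11:12 − 10:00 = 01:12 UTC on Aug 1.
Add 11 hours 25 minutes leg 1 → 12:37 UTC.
Add 6 hours and 11 minutes layover in Westreach → 18:48 UTC.
Add 14 hours and 55 minutes leg 2 → 09:43 UTC (Aug 2).
Add 4 hours and 28 minutes layover in Apia → 14:11 UTC.
Add 11 hours 54 minutes leg 3 → 02:05 UTC (Aug 3).
Kathmandu is UTC+5:45, so local arrival = 02:05 + 5:45 = 07:50 on Aug 3.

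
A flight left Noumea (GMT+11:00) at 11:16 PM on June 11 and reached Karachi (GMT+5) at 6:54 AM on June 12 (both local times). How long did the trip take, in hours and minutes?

13 hours 38 minutes

Departure in UTC: 11:16 PM − 11:00 = 12:16 PM on Jun 11.
Arrival in UTC: 6:54 AM − 5:00 = 1:54 AM on Jun 12.
Elapsed = 1:54 AM − 12:16 PM (+1 day) = 13 hours 38 minutes.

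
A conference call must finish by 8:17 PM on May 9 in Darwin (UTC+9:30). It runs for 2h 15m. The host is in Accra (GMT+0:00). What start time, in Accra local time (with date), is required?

Target end time in UTC: 8:17 PM − 9:30 = 10:47 AM on May 9.
Subtract 2 hours 15 minutes → start 8:32 AM UTC on May 9.
Accra is UTC+0, so start is 8:32 AM on May 9.

8:32 AM on May 9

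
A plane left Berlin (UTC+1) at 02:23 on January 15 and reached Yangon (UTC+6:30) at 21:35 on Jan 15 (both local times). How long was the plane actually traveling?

13 hours 42 minutes

Yangon is 5:30 ahead of Berlin.
Clock-face elapsed time (ignoring zones) is 19 hours 12 minutes.
Actual elapsed = 19 hours 12 minutes − 5:30 = 13 hours 42 minutes.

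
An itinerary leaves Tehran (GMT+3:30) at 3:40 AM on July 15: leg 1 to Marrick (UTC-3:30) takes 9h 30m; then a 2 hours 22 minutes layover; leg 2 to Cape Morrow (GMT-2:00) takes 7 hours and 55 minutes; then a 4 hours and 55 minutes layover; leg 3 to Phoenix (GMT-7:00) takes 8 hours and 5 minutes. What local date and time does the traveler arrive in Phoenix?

Convert departure to UTC: 3:40 AM − 3:30 = 12:10 AM UTC on Jul 15.
Add 9 hours and 30 minutes leg 1 → 9:40 AM UTC.
Add 2 hours and 22 minutes layover in Marrick → 12:02 PM UTC.
Add 7 hours 55 minutes leg 2 → 7:57 PM UTC.
Add 4 hours 55 minutes layover in Cape Morrow → 12:52 AM UTC (Jul 16).
Add 8 hours 5 minutes leg 3 → 8:57 AM UTC.
Phoenix is UTC−7:00, so local arrival = 8:57 AM − 7:00 = 1:57 AM on Jul 16.

1:57 AM on July 16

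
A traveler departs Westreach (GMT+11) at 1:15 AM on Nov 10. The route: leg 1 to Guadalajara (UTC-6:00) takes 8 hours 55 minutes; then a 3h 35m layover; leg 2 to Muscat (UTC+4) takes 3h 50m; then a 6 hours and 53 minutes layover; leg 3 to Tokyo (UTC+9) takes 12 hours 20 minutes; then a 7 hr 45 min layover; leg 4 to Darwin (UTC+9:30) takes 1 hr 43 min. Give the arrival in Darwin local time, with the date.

Convert departure to UTC: 1:15 AM − 11:00 = 2:15 PM UTC on Nov 9.
Add 8 hours and 55 minutes leg 1 → 11:10 PM UTC.
Add 3 hours and 35 minutes layover in Guadalajara → 2:45 AM UTC (Nov 10).
Add 3 hours and 50 minutes leg 2 → 6:35 AM UTC.
Add 6 hours 53 minutes layover in Muscat → 1:28 PM UTC.
Add 12 hours and 20 minutes leg 3 → 1:48 AM UTC (Nov 11).
Add 7 hours and 45 minutes layover in Tokyo → 9:33 AM UTC.
Add 1 hour and 43 minutes leg 4 → 11:16 AM UTC.
Darwin is UTC+9:30, so local arrival = 11:16 AM + 9:30 = 8:46 PM on Nov 11.

8:46 PM on Nov 11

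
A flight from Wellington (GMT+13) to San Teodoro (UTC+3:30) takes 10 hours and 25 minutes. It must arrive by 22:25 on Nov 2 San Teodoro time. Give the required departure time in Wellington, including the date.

Target arrival in UTC: 22:25 − 3:30 = 18:55 on Nov 2.
Subtract 10 hours and 25 minutes → departure 08:30 UTC on Nov 2.
Wellington is UTC+13:00: 08:30 + 13:00 = 21:30 on Nov 2.

21:30 on November 2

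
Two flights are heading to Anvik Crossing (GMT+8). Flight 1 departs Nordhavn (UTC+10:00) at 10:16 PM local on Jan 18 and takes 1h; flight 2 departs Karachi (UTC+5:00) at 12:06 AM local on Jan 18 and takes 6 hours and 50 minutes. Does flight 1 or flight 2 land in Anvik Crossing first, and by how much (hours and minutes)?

the second, by 11 hours 20 minutes

Flight 1 in UTC: 10:16 PM − 10:00 = 12:16 PM on Jan 18.
+1 hour → arrive 1:16 PM UTC on Jan 18.
Flight 2 in UTC: 12:06 AM − 5:00 = 7:06 PM on Jan 17.
+6 hours 50 minutes → arrive 1:56 AM UTC on Jan 18.
Flight 2 lands earlier by 11 hours 20 minutes.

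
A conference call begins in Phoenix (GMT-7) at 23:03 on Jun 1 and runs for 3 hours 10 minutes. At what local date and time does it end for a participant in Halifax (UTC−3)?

06:13 on June 2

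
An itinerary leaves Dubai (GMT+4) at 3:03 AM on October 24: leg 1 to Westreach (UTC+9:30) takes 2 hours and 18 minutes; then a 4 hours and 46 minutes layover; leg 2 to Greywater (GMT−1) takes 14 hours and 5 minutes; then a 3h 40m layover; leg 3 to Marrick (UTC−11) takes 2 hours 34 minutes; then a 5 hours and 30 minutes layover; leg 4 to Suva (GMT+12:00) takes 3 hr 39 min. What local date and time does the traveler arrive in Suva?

11:35 PM on October 25

Convert departure to UTC: 3:03 AM − 4:00 = 11:03 PM UTC on Oct 23.
Add 2 hours and 18 minutes leg 1 → 1:21 AM UTC (Oct 24).
Add 4 hours 46 minutes layover in Westreach → 6:07 AM UTC.
Add 14 hours and 5 minutes leg 2 → 8:12 PM UTC.
Add 3 hours 40 minutes layover in Greywater → 11:52 PM UTC.
Add 2 hours and 34 minutes leg 3 → 2:26 AM UTC (Oct 25).
Add 5 hours 30 minutes layover in Marrick → 7:56 AM UTC.
Add 3 hours 39 minutes leg 4 → 11:35 AM UTC.
Suva is UTC+12:00, so local arrival = 11:35 AM + 12:00 = 11:35 PM on Oct 25.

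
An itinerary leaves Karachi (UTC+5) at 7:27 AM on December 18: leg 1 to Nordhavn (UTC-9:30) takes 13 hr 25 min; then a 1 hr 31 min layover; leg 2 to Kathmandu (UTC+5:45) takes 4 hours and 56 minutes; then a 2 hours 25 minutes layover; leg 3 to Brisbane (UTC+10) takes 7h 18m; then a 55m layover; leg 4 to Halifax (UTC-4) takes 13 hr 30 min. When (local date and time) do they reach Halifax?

6:27 PM on December 19

Convert departure to UTC: 7:27 AM − 5:00 = 2:27 AM UTC on Dec 18.
Add 13 hours 25 minutes leg 1 → 3:52 PM UTC.
Add 1 hour 31 minutes layover in Nordhavn → 5:23 PM UTC.
Add 4 hours and 56 minutes leg 2 → 10:19 PM UTC.
Add 2 hours and 25 minutes layover in Kathmandu → 12:44 AM UTC (Dec 19).
Add 7 hours and 18 minutes leg 3 → 8:02 AM UTC.
Add 55 minutes layover in Brisbane → 8:57 AM UTC.
Add 13 hours and 30 minutes leg 4 → 10:27 PM UTC.
Halifax is UTC−4:00, so local arrival = 10:27 PM − 4:00 = 6:27 PM on Dec 19.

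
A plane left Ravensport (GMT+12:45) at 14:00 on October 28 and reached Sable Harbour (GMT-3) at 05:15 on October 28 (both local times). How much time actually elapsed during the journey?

Sable Harbour is 15:45 behind Ravensport.
Clock-face elapsed time (ignoring zones) is −8 hours 45 minutes.
Actual elapsed = −8 hours 45 minutes + 15:45 = 7 hours.

7 hours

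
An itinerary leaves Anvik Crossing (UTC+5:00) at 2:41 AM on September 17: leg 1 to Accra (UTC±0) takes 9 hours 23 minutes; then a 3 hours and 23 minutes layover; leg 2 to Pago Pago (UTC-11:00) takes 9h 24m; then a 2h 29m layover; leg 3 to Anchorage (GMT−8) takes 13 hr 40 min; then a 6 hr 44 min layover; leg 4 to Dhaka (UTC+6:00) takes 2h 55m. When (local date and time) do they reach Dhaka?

Convert departure to UTC: 2:41 AM − 5:00 = 9:41 PM UTC on Sep 16.
Add 9 hours and 23 minutes leg 1 → 7:04 AM UTC (Sep 17).
Add 3 hours and 23 minutes layover in Accra → 10:27 AM UTC.
Add 9 hours and 24 minutes leg 2 → 7:51 PM UTC.
Add 2 hours 29 minutes layover in Pago Pago → 10:20 PM UTC.
Add 13 hours 40 minutes leg 3 → 12:00 PM UTC (Sep 18).
Add 6 hours 44 minutes layover in Anchorage → 6:44 PM UTC.
Add 2 hours 55 minutes leg 4 → 9:39 PM UTC.
Dhaka is UTC+6:00, so local arrival = 9:39 PM + 6:00 = 3:39 AM on Sep 19.

3:39 AM on September 19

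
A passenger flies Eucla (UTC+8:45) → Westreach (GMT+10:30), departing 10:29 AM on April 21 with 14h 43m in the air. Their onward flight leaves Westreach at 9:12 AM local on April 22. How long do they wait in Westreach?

6 hours 15 minutes

Convert departure to UTC: 10:29 AM − 8:45 = 1:44 AM UTC on Apr 21.
Add 14 hours 43 minutes flight time → 4:27 PM UTC.
Westreach is UTC+10:30, so local arrival = 4:27 PM + 10:30 = 2:57 AM on Apr 22.
Layover = 9:12 AM − 2:57 AM = 6 hours 15 minutes.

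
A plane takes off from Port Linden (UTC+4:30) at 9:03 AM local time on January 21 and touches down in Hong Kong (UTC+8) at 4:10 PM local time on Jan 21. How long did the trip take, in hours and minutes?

Hong Kong is 3:30 ahead of Port Linden.
Clock-face elapsed time (ignoring zones) is 7 hours 7 minutes.
Actual elapsed = 7 hours 7 minutes − 3:30 = 3 hours 37 minutes.

3 hours 37 minutes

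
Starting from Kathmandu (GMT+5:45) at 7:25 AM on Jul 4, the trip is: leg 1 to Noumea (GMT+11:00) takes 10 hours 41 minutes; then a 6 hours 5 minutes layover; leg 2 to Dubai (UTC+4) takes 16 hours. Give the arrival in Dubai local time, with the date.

2:26 PM on Jul 5

Convert departure to UTC: 7:25 AM − 5:45 = 1:40 AM UTC on Jul 4.
Add 10 hours 41 minutes leg 1 → 12:21 PM UTC.
Add 6 hours and 5 minutes layover in Noumea → 6:26 PM UTC.
Add 16 hours leg 2 → 10:26 AM UTC (Jul 5).
Dubai is UTC+4:00, so local arrival = 10:26 AM + 4:00 = 2:26 PM on Jul 5.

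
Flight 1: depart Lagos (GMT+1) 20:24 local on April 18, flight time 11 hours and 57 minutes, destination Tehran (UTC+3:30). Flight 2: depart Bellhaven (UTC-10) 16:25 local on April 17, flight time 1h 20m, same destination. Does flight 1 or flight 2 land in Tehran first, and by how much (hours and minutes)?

Flight 1 in UTC: 20:24 − 1:00 = 19:24 on Apr 18.
+11 hours and 57 minutes → arrive 07:21 UTC on Apr 19.
Flight 2 in UTC: 16:25 + 10:00 = 02:25 on Apr 18.
+1 hour and 20 minutes → arrive 03:45 UTC on Apr 18.
Flight 2 lands earlier by 27 hours 36 minutes.

the second, by 27 hours 36 minutes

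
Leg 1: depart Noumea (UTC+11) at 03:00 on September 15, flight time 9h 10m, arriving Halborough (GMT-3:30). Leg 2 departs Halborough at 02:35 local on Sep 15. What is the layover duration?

4 hours 55 minutes

Convert departure to UTC: 03:00 − 11:00 = 16:00 UTC on Sep 14.
Add 9 hours 10 minutes flight time → 01:10 UTC (Sep 15).
Halborough is UTC−3:30, so local arrival = 01:10 − 3:30 = 21:40 on Sep 14.
Layover = 02:35 − 21:40 (+1 day) = 4 hours 55 minutes.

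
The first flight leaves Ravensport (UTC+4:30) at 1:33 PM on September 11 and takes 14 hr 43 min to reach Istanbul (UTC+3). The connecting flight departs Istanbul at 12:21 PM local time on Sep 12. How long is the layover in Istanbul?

Convert departure to UTC: 1:33 PM − 4:30 = 9:03 AM UTC on Sep 11.
Add 14 hours and 43 minutes flight time → 11:46 PM UTC.
Istanbul is UTC+3:00, so local arrival = 11:46 PM + 3:00 = 2:46 AM on Sep 12.
Layover = 12:21 PM − 2:46 AM = 9 hours 35 minutes.

9 hours 35 minutes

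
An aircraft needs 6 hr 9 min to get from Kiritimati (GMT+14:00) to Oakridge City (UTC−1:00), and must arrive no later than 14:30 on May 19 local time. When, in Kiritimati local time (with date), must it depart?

23:21 on May 19

Target arrival in UTC: 14:30 + 1:00 = 15:30 on May 19.
Subtract 6 hours and 9 minutes → departure 09:21 UTC on May 19.
Kiritimati is UTC+14:00: 09:21 + 14:00 = 23:21 on May 19.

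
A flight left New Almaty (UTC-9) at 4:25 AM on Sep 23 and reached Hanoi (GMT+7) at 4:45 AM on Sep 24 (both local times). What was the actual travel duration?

8 hours 20 minutes

Hanoi is 16:00 ahead of New Almaty.
Clock-face elapsed time (ignoring zones) is 24 hours 20 minutes.
Actual elapsed = 24 hours 20 minutes − 16:00 = 8 hours 20 minutes.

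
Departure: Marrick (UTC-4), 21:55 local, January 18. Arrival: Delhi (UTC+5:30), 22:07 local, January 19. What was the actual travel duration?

Departure in UTC: 21:55 + 4:00 = 01:55 on Jan 19.
Arrival in UTC: 22:07 − 5:30 = 16:37 on Jan 19.
Elapsed = 16:37 − 01:55 = 14 hours 42 minutes.

14 hours 42 minutes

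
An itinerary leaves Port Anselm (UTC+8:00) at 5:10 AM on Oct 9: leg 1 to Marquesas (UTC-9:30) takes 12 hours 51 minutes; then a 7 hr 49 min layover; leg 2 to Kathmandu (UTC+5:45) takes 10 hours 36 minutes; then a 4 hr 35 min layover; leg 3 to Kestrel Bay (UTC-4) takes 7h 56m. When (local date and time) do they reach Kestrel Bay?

12:57 PM on Oct 10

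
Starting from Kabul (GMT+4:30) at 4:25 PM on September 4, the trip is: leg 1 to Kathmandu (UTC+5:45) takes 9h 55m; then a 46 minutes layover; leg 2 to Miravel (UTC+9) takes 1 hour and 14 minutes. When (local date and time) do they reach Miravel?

Convert departure to UTC: 4:25 PM − 4:30 = 11:55 AM UTC on Sep 4.
Add 9 hours 55 minutes leg 1 → 9:50 PM UTC.
Add 46 minutes layover in Kathmandu → 10:36 PM UTC.
Add 1 hour 14 minutes leg 2 → 11:50 PM UTC.
Miravel is UTC+9:00, so local arrival = 11:50 PM + 9:00 = 8:50 AM on Sep 5.

8:50 AM on Sep 5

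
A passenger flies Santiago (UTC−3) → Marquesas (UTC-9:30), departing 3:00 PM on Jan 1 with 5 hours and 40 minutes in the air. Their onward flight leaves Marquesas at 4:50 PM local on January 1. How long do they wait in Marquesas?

2 hours 40 minutes

Convert departure to UTC: 3:00 PM + 3:00 = 6:00 PM UTC on Jan 1.
Add 5 hours 40 minutes flight time → 11:40 PM UTC.
Marquesas is UTC−9:30, so local arrival = 11:40 PM − 9:30 = 2:10 PM on Jan 1.
Layover = 4:50 PM − 2:10 PM = 2 hours 40 minutes.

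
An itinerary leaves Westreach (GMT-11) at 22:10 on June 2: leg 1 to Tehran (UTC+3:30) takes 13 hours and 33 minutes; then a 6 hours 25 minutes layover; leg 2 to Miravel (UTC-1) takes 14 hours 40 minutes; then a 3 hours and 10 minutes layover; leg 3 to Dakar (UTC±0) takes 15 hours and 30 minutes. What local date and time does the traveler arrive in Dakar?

Convert departure to UTC: 22:10 + 11:00 = 09:10 UTC on Jun 3.
Add 13 hours 33 minutes leg 1 → 22:43 UTC.
Add 6 hours and 25 minutes layover in Tehran → 05:08 UTC (Jun 4).
Add 14 hours and 40 minutes leg 2 → 19:48 UTC.
Add 3 hours and 10 minutes layover in Miravel → 22:58 UTC.
Add 15 hours 30 minutes leg 3 → 14:28 UTC (Jun 5).
Dakar is UTC+0, so local arrival is the same: 14:28 on Jun 5.

14:28 on June 5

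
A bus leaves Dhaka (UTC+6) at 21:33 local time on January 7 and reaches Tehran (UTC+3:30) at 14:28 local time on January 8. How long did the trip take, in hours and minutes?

Departure in UTC: 21:33 − 6:00 = 15:33 on Jan 7.
Arrival in UTC: 14:28 − 3:30 = 10:58 on Jan 8.
Elapsed = 10:58 − 15:33 (+1 day) = 19 hours 25 minutes.

19 hours 25 minutes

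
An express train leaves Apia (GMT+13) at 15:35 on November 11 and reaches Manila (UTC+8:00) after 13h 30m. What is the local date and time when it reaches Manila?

00:05 on November 12

Convert departure to UTC: 15:35 − 13:00 = 02:35 UTC on Nov 11.
Add 13 hours 30 minutes travel time → 16:05 UTC.
Manila is UTC+8:00, so local arrival = 16:05 + 8:00 = 00:05 on Nov 12.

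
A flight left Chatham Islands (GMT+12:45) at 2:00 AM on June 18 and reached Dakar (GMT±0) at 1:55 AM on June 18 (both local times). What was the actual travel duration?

12 hours 40 minutes

Dakar is 12:45 behind Chatham Islands.
Clock-face elapsed time (ignoring zones) is −5 minutes.
Actual elapsed = −5 minutes + 12:45 = 12 hours 40 minutes.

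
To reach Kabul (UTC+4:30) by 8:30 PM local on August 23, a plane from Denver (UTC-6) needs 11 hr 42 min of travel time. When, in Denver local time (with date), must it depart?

Target arrival in UTC: 8:30 PM − 4:30 = 4:00 PM on Aug 23.
Subtract 11 hours 42 minutes → departure 4:18 AM UTC on Aug 23.
Denver is UTC−6:00: 4:18 AM − 6:00 = 10:18 PM on Aug 22.

10:18 PM on Aug 22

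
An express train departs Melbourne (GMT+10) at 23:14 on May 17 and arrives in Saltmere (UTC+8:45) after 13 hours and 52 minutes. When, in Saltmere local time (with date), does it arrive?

11:51 on May 18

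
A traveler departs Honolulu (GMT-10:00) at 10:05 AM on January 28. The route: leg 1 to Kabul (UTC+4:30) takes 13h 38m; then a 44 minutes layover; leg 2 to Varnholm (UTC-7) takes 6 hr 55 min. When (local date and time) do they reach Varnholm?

10:22 AM on January 29

Convert departure to UTC: 10:05 AM + 10:00 = 8:05 PM UTC on Jan 28.
Add 13 hours 38 minutes leg 1 → 9:43 AM UTC (Jan 29).
Add 44 minutes layover in Kabul → 10:27 AM UTC.
Add 6 hours and 55 minutes leg 2 → 5:22 PM UTC.
Varnholm is UTC−7:00, so local arrival = 5:22 PM − 7:00 = 10:22 AM on Jan 29.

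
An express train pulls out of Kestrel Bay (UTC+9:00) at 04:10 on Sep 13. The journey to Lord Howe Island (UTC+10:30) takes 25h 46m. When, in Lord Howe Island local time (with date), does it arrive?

Convert departure to UTC: 04:10 − 9:00 = 19:10 UTC on Sep 12.
Add 25 hours and 46 minutes travel time → 20:56 UTC (Sep 13).
Lord Howe Island is UTC+10:30, so local arrival = 20:56 + 10:30 = 07:26 on Sep 14.

07:26 on September 14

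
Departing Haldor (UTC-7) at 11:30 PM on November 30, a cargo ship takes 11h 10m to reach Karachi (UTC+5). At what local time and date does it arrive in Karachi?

10:40 PM on December 1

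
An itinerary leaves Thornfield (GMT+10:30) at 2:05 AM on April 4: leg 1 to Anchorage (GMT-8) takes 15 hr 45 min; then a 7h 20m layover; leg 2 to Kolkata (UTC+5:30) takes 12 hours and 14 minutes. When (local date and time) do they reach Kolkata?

Convert departure to UTC: 2:05 AM − 10:30 = 3:35 PM UTC on Apr 3.
Add 15 hours and 45 minutes leg 1 → 7:20 AM UTC (Apr 4).
Add 7 hours 20 minutes layover in Anchorage → 2:40 PM UTC.
Add 12 hours 14 minutes leg 2 → 2:54 AM UTC (Apr 5).
Kolkata is UTC+5:30, so local arrival = 2:54 AM + 5:30 = 8:24 AM on Apr 5.

8:24 AM on Apr 5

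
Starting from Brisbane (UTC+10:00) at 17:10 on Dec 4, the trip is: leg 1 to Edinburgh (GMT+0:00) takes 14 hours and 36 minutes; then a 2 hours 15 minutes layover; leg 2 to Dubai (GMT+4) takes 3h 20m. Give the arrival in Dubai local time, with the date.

Convert departure to UTC: 17:10 − 10:00 = 07:10 UTC on Dec 4.
Add 14 hours and 36 minutes leg 1 → 21:46 UTC.
Add 2 hours and 15 minutes layover in Edinburgh → 00:01 UTC (Dec 5).
Add 3 hours 20 minutes leg 2 → 03:21 UTC.
Dubai is UTC+4:00, so local arrival = 03:21 + 4:00 = 07:21 on Dec 5.

07:21 on December 5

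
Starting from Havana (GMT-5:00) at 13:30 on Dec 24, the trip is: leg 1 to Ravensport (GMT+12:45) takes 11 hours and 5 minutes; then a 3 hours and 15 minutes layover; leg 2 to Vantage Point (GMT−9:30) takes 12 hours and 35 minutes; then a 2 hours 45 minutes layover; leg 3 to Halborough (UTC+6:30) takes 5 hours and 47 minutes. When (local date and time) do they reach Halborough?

Convert departure to UTC: 13:30 + 5:00 = 18:30 UTC on Dec 24.
Add 11 hours 5 minutes leg 1 → 05:35 UTC (Dec 25).
Add 3 hours and 15 minutes layover in Ravensport → 08:50 UTC.
Add 12 hours and 35 minutes leg 2 → 21:25 UTC.
Add 2 hours 45 minutes layover in Vantage Point → 00:10 UTC (Dec 26).
Add 5 hours and 47 minutes leg 3 → 05:57 UTC.
Halborough is UTC+6:30, so local arrival = 05:57 + 6:30 = 12:27 on Dec 26.

12:27 on December 26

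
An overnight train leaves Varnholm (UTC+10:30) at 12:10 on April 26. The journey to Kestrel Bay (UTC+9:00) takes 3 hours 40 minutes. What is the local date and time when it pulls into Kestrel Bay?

14:20 on April 26

Convert departure to UTC: 12:10 − 10:30 = 01:40 UTC on Apr 26.
Add 3 hours and 40 minutes travel time → 05:20 UTC.
Kestrel Bay is UTC+9:00, so local arrival = 05:20 + 9:00 = 14:20 on Apr 26.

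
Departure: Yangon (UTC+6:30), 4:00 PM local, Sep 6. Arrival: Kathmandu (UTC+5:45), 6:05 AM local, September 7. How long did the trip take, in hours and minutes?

Kathmandu is 0:45 behind Yangon.
Clock-face elapsed time (ignoring zones) is 14 hours 5 minutes.
Actual elapsed = 14 hours 5 minutes + 0:45 = 14 hours 50 minutes.

14 hours 50 minutes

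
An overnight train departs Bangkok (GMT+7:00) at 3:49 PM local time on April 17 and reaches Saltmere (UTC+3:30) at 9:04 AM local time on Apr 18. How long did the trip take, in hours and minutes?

Departure in UTC: 3:49 PM − 7:00 = 8:49 AM on Apr 17.
Arrival in UTC: 9:04 AM − 3:30 = 5:34 AM on Apr 18.
Elapsed = 5:34 AM − 8:49 AM (+1 day) = 20 hours 45 minutes.

20 hours 45 minutes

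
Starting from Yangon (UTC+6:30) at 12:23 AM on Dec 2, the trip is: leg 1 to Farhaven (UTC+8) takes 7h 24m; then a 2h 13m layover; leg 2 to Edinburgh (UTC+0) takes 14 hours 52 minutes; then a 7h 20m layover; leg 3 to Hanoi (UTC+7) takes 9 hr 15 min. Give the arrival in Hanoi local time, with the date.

5:57 PM on Dec 3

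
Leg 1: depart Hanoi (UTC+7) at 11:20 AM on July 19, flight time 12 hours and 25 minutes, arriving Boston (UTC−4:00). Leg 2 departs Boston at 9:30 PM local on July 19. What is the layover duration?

8 hours 45 minutes

Convert departure to UTC: 11:20 AM − 7:00 = 4:20 AM UTC on Jul 19.
Add 12 hours 25 minutes flight time → 4:45 PM UTC.
Boston is UTC−4:00, so local arrival = 4:45 PM − 4:00 = 12:45 PM on Jul 19.
Layover = 9:30 PM − 12:45 PM = 8 hours 45 minutes.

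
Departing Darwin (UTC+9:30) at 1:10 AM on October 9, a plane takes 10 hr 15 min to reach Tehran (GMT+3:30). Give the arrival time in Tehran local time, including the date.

Convert departure to UTC: 1:10 AM − 9:30 = 3:40 PM UTC on Oct 8.
Add 10 hours and 15 minutes travel time → 1:55 AM UTC (Oct 9).
Tehran is UTC+3:30, so local arrival = 1:55 AM + 3:30 = 5:25 AM on Oct 9.

5:25 AM on Oct 9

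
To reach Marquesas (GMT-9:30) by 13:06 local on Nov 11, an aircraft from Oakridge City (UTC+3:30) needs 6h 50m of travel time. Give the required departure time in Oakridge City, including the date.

Target arrival in UTC: 13:06 + 9:30 = 22:36 on Nov 11.
Subtract 6 hours 50 minutes → departure 15:46 UTC on Nov 11.
Oakridge City is UTC+3:30: 15:46 + 3:30 = 19:16 on Nov 11.

19:16 on November 11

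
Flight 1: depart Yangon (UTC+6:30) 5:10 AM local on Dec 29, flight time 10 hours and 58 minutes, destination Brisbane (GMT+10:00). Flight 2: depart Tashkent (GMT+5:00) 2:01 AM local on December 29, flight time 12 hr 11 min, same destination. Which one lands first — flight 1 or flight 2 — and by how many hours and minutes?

Flight 1 in UTC: 5:10 AM − 6:30 = 10:40 PM on Dec 28.
+10 hours 58 minutes → arrive 9:38 AM UTC on Dec 29.
Flight 2 in UTC: 2:01 AM − 5:00 = 9:01 PM on Dec 28.
+12 hours 11 minutes → arrive 9:12 AM UTC on Dec 29.
Flight 2 lands earlier by 26 minutes.

the second, by 26 minutes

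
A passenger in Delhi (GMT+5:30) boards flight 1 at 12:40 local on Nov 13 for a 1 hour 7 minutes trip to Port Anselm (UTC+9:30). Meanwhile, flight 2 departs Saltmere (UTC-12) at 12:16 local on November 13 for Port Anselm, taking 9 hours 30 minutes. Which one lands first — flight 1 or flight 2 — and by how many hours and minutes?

Flight 1 in UTC: 12:40 − 5:30 = 07:10 on Nov 13.
+1 hour 7 minutes → arrive 08:17 UTC on Nov 13.
Flight 2 in UTC: 12:16 + 12:00 = 00:16 on Nov 14.
+9 hours 30 minutes → arrive 09:46 UTC on Nov 14.
Flight 1 lands earlier by 25 hours 29 minutes.

the first, by 25 hours 29 minutes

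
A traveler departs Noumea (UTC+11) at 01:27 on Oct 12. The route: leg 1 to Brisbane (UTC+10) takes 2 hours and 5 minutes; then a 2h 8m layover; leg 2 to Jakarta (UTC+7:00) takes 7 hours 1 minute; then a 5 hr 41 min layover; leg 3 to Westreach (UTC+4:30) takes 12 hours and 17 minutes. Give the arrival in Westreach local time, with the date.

00:09 on Oct 13

Convert departure to UTC: 01:27 − 11:00 = 14:27 UTC on Oct 11.
Add 2 hours 5 minutes leg 1 → 16:32 UTC.
Add 2 hours and 8 minutes layover in Brisbane → 18:40 UTC.
Add 7 hours 1 minute leg 2 → 01:41 UTC (Oct 12).
Add 5 hours and 41 minutes layover in Jakarta → 07:22 UTC.
Add 12 hours and 17 minutes leg 3 → 19:39 UTC.
Westreach is UTC+4:30, so local arrival = 19:39 + 4:30 = 00:09 on Oct 13.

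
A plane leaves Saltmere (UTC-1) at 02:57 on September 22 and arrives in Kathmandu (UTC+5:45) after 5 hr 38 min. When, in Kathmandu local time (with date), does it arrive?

15:20 on Sep 22

Kathmandu is 6:45 ahead of Saltmere.
After 5 hours 38 minutes it is 08:35 in Saltmere.
Shift by the zone difference: 08:35 + 6:45 = 15:20 on Sep 22 in Kathmandu.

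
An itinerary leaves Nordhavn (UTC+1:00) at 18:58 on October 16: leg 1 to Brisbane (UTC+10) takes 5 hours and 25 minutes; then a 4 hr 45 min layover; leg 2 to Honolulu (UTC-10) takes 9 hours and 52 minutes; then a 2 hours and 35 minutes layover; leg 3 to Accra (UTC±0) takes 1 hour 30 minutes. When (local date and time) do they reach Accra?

Convert departure to UTC: 18:58 − 1:00 = 17:58 UTC on Oct 16.
Add 5 hours 25 minutes leg 1 → 23:23 UTC.
Add 4 hours and 45 minutes layover in Brisbane → 04:08 UTC (Oct 17).
Add 9 hours and 52 minutes leg 2 → 14:00 UTC.
Add 2 hours 35 minutes layover in Honolulu → 16:35 UTC.
Add 1 hour 30 minutes leg 3 → 18:05 UTC.
Accra is UTC+0, so local arrival is the same: 18:05 on Oct 17.

18:05 on October 17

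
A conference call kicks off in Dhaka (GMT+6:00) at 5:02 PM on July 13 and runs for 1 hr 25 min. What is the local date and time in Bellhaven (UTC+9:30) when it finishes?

Bellhaven is 3:30 ahead of Dhaka.
After 1 hour and 25 minutes it is 6:27 PM in Dhaka.
Shift by the zone difference: 6:27 PM + 3:30 = 9:57 PM on Jul 13 in Bellhaven.

9:57 PM on Jul 13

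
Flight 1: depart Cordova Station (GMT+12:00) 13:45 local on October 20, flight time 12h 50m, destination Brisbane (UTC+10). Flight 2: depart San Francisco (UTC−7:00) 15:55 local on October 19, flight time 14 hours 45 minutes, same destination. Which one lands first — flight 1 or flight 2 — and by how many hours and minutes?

the second, by 55 minutes

Flight 1 in UTC: 13:45 − 12:00 = 01:45 on Oct 20.
+12 hours and 50 minutes → arrive 14:35 UTC on Oct 20.
Flight 2 in UTC: 15:55 + 7:00 = 22:55 on Oct 19.
+14 hours and 45 minutes → arrive 13:40 UTC on Oct 20.
Flight 2 lands earlier by 55 minutes.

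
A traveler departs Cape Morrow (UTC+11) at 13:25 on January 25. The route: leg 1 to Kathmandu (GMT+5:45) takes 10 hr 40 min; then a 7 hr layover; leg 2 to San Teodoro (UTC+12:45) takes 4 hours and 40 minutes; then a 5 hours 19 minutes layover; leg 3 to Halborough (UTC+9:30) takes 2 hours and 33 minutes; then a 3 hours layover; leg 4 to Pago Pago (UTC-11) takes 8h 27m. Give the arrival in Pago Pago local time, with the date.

09:04 on Jan 26

Convert departure to UTC: 13:25 − 11:00 = 02:25 UTC on Jan 25.
Add 10 hours 40 minutes leg 1 → 13:05 UTC.
Add 7 hours layover in Kathmandu → 20:05 UTC.
Add 4 hours and 40 minutes leg 2 → 00:45 UTC (Jan 26).
Add 5 hours 19 minutes layover in San Teodoro → 06:04 UTC.
Add 2 hours and 33 minutes leg 3 → 08:37 UTC.
Add 3 hours layover in Halborough → 11:37 UTC.
Add 8 hours and 27 minutes leg 4 → 20:04 UTC.
Pago Pago is UTC−11:00, so local arrival = 20:04 − 11:00 = 09:04 on Jan 26.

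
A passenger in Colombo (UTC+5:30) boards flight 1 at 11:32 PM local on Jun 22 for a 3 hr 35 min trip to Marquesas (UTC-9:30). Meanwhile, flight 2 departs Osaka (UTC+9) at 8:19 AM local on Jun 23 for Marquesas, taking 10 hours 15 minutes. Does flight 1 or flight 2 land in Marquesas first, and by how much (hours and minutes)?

Flight 1 in UTC: 11:32 PM − 5:30 = 6:02 PM on Jun 22.
+3 hours 35 minutes → arrive 9:37 PM UTC on Jun 22.
Flight 2 in UTC: 8:19 AM − 9:00 = 11:19 PM on Jun 22.
+10 hours 15 minutes → arrive 9:34 AM UTC on Jun 23.
Flight 1 lands earlier by 11 hours 57 minutes.

the first, by 11 hours 57 minutes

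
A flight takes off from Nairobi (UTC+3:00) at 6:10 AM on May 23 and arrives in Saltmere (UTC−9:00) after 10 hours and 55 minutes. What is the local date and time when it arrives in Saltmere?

Convert departure to UTC: 6:10 AM − 3:00 = 3:10 AM UTC on May 23.
Add 10 hours 55 minutes travel time → 2:05 PM UTC.
Saltmere is UTC−9:00, so local arrival = 2:05 PM − 9:00 = 5:05 AM on May 23.

5:05 AM on May 23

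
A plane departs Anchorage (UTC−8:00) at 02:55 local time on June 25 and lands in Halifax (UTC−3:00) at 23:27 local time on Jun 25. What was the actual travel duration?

Departure in UTC: 02:55 + 8:00 = 10:55 on Jun 25.
Arrival in UTC: 23:27 + 3:00 = 02:27 on Jun 26.
Elapsed = 02:27 − 10:55 (+1 day) = 15 hours 32 minutes.

15 hours 32 minutes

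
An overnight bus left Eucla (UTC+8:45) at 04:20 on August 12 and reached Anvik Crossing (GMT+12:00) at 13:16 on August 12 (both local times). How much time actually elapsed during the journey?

Departure in UTC: 04:20 − 8:45 = 19:35 on Aug 11.
Arrival in UTC: 13:16 − 12:00 = 01:16 on Aug 12.
Elapsed = 01:16 − 19:35 (+1 day) = 5 hours 41 minutes.

5 hours 41 minutes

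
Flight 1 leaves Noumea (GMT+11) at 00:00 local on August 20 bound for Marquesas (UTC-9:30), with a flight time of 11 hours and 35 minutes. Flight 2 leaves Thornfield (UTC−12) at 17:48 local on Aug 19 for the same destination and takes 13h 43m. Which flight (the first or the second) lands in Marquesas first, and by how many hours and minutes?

the first, by 18 hours 56 minutes

Flight 1 in UTC: 00:00 − 11:00 = 13:00 on Aug 19.
+11 hours 35 minutes → arrive 00:35 UTC on Aug 20.
Flight 2 in UTC: 17:48 + 12:00 = 05:48 on Aug 20.
+13 hours 43 minutes → arrive 19:31 UTC on Aug 20.
Flight 1 lands earlier by 18 hours 56 minutes.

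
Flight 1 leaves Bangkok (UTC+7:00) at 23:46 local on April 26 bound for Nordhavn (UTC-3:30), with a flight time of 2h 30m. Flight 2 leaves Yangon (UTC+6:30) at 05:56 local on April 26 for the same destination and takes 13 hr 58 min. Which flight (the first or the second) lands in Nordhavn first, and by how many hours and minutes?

the second, by 5 hours 52 minutes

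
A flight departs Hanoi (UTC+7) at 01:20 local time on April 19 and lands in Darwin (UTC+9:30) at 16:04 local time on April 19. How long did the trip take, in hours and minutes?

12 hours 14 minutes

Darwin is 2:30 ahead of Hanoi.
Clock-face elapsed time (ignoring zones) is 14 hours 44 minutes.
Actual elapsed = 14 hours 44 minutes − 2:30 = 12 hours 14 minutes.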